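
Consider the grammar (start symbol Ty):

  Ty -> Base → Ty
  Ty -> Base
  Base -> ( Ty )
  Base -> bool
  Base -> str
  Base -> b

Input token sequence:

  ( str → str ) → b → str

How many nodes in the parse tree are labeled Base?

[Ty [Base ( [Ty [Base str] → [Ty [Base str]]] )] → [Ty [Base b] → [Ty [Base str]]]]

5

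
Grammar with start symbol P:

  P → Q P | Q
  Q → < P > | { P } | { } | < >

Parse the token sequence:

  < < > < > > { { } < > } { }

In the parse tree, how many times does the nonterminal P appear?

7

[P [Q < [P [Q < >] [P [Q < >]]] >] [P [Q { [P [Q { }] [P [Q < >]]] }] [P [Q { }]]]]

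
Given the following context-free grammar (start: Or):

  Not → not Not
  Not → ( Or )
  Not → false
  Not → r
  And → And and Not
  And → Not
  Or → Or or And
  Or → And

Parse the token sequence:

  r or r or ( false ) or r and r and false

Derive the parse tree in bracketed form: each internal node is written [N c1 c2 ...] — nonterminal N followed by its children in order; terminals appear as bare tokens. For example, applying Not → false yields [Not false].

Or
Or or And
Or or And or And
Or or And or And or And
And or And or And or And
Not or And or And or And
r or And or And or And
r or Not or And or And
r or r or And or And
r or r or Not or And
r or r or ( Or ) or And
r or r or ( And ) or And
r or r or ( Not ) or And
r or r or ( false ) or And
r or r or ( false ) or And and Not
r or r or ( false ) or And and Not and Not
r or r or ( false ) or Not and Not and Not
r or r or ( false ) or r and Not and Not
r or r or ( false ) or r and r and Not
r or r or ( false ) or r and r and false

[Or [Or [Or [Or [And [Not r]]] or [And [Not r]]] or [And [Not ( [Or [And [Not false]]] )]]] or [And [And [And [Not r]] and [Not r]] and [Not false]]]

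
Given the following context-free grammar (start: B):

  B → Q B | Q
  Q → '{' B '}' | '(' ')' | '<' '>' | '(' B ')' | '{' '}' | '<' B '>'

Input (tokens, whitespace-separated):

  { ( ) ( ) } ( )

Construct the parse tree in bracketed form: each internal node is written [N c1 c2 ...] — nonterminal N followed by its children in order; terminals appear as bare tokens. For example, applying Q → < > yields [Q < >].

[B [Q { [B [Q ( )] [B [Q ( )]]] }] [B [Q ( )]]]

B
Q B
{ B } B
{ Q B } B
{ ( ) B } B
{ ( ) Q } B
{ ( ) ( ) } B
{ ( ) ( ) } Q
{ ( ) ( ) } ( )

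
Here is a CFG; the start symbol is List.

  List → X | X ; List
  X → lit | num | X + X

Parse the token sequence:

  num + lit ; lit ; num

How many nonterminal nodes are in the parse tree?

[List [X [X num] + [X lit]] ; [List [X lit] ; [List [X num]]]]

8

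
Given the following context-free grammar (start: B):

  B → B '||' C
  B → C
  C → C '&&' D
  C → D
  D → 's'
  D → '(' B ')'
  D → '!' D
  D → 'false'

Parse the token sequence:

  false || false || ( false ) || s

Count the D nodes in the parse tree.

5

[B [B [B [B [C [D false]]] || [C [D false]]] || [C [D ( [B [C [D false]]] )]]] || [C [D s]]]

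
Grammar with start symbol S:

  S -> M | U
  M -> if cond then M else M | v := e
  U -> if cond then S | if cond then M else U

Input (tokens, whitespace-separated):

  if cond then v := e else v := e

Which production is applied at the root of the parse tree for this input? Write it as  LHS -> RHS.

[S [M if cond then [M v := e] else [M v := e]]]

S -> M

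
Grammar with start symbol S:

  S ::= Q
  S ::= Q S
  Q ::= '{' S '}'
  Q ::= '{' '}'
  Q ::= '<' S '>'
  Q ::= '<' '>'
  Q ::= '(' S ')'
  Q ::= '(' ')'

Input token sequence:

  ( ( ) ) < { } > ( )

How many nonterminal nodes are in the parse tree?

10

[S [Q ( [S [Q ( )]] )] [S [Q < [S [Q { }]] >] [S [Q ( )]]]]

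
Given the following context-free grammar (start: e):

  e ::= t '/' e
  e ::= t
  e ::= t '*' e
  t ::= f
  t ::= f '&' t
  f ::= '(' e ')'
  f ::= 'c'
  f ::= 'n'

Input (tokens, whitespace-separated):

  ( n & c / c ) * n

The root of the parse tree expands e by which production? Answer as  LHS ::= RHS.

e ::= t '*' e

[e [t [f ( [e [t [f n] & [t [f c]]] / [e [t [f c]]]] )]] * [e [t [f n]]]]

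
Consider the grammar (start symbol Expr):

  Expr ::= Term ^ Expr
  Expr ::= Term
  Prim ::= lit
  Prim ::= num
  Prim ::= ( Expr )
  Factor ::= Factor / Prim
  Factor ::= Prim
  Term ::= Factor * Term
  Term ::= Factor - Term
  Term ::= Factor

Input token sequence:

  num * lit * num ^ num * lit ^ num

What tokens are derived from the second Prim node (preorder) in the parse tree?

[Expr [Term [Factor [Prim num]] * [Term [Factor [Prim lit]] * [Term [Factor [Prim num]]]]] ^ [Expr [Term [Factor [Prim num]] * [Term [Factor [Prim lit]]]] ^ [Expr [Term [Factor [Prim num]]]]]]

lit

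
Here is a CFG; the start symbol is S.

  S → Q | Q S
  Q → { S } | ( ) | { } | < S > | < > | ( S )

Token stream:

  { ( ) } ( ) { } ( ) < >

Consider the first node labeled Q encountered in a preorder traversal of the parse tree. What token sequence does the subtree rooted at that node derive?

[S [Q { [S [Q ( )]] }] [S [Q ( )] [S [Q { }] [S [Q ( )] [S [Q < >]]]]]]

{ ( ) }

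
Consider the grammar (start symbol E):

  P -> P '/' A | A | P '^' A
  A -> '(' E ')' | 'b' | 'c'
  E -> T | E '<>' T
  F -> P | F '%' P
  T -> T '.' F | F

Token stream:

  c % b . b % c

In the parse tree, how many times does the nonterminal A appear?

4

[E [T [T [F [F [P [A c]]] % [P [A b]]]] . [F [F [P [A b]]] % [P [A c]]]]]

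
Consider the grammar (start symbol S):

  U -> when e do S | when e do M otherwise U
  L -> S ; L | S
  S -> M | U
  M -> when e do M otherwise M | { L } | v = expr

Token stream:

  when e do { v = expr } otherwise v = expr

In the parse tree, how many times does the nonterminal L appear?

[S [M when e do [M { [L [S [M v = expr]]] }] otherwise [M v = expr]]]

1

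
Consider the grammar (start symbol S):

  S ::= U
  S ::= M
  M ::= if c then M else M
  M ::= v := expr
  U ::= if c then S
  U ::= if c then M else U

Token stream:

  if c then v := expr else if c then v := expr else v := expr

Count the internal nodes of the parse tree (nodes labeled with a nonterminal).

[S [M if c then [M v := expr] else [M if c then [M v := expr] else [M v := expr]]]]

6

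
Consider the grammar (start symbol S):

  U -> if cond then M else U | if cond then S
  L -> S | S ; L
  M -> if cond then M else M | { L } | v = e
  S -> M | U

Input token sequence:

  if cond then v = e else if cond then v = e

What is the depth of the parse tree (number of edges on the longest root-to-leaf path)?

[S [U if cond then [M v = e] else [U if cond then [S [M v = e]]]]]

5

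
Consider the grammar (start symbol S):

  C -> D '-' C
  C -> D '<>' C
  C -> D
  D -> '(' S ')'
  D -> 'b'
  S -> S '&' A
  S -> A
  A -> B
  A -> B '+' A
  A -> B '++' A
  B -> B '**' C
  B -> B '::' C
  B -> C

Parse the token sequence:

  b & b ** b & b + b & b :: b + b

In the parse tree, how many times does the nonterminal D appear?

[S [S [S [S [A [B [C [D b]]]]] & [A [B [B [C [D b]]] ** [C [D b]]]]] & [A [B [C [D b]]] + [A [B [C [D b]]]]]] & [A [B [B [C [D b]]] :: [C [D b]]] + [A [B [C [D b]]]]]]

8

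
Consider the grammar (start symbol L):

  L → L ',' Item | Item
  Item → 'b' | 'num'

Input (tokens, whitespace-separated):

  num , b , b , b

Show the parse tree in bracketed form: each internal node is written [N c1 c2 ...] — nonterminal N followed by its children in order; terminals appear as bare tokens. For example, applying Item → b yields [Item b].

L
L , Item
L , Item , Item
L , Item , Item , Item
Item , Item , Item , Item
num , Item , Item , Item
num , b , Item , Item
num , b , b , Item
num , b , b , b

[L [L [L [L [Item num]] , [Item b]] , [Item b]] , [Item b]]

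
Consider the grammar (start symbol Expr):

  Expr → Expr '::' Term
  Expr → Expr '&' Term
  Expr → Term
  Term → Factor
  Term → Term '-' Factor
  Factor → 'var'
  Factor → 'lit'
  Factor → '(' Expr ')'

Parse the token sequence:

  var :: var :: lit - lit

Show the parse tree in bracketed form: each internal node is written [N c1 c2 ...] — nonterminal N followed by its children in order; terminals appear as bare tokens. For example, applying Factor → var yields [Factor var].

[Expr [Expr [Expr [Term [Factor var]]] :: [Term [Factor var]]] :: [Term [Term [Factor lit]] - [Factor lit]]]

Expr
Expr :: Term
Expr :: Term :: Term
Term :: Term :: Term
Factor :: Term :: Term
var :: Term :: Term
var :: Factor :: Term
var :: var :: Term
var :: var :: Term - Factor
var :: var :: Factor - Factor
var :: var :: lit - Factor
var :: var :: lit - lit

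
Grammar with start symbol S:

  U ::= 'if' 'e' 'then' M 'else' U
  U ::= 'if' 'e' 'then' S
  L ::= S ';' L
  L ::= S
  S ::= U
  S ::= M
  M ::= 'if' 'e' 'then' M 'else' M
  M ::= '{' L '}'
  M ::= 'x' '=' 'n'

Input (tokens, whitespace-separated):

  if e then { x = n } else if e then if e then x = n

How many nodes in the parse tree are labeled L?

1

[S [U if e then [M { [L [S [M x = n]]] }] else [U if e then [S [U if e then [S [M x = n]]]]]]]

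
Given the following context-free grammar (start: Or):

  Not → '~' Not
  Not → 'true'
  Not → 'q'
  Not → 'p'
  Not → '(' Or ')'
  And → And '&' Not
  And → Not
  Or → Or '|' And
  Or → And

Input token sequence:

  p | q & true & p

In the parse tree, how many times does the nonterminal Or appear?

2

[Or [Or [And [Not p]]] | [And [And [And [Not q]] & [Not true]] & [Not p]]]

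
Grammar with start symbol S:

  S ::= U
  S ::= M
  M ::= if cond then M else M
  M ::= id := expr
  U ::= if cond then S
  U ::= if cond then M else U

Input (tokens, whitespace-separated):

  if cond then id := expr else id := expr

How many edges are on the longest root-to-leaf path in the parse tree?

3

[S [M if cond then [M id := expr] else [M id := expr]]]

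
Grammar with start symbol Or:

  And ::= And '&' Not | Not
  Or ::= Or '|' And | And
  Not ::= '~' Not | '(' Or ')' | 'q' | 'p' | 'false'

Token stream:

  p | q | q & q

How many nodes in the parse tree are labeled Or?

3

[Or [Or [Or [And [Not p]]] | [And [Not q]]] | [And [And [Not q]] & [Not q]]]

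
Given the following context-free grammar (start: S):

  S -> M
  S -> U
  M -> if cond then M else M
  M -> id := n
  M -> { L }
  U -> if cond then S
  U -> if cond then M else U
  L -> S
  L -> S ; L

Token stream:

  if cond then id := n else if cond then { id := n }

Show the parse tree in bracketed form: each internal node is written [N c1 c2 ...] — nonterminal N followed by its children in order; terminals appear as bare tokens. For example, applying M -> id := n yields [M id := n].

S
U
if cond then M else U
if cond then id := n else U
if cond then id := n else if cond then S
if cond then id := n else if cond then M
if cond then id := n else if cond then { L }
if cond then id := n else if cond then { S }
if cond then id := n else if cond then { M }
if cond then id := n else if cond then { id := n }

[S [U if cond then [M id := n] else [U if cond then [S [M { [L [S [M id := n]]] }]]]]]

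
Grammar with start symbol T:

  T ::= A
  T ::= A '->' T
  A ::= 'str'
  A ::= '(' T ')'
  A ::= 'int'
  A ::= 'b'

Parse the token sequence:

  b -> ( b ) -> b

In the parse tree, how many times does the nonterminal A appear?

[T [A b] -> [T [A ( [T [A b]] )] -> [T [A b]]]]

4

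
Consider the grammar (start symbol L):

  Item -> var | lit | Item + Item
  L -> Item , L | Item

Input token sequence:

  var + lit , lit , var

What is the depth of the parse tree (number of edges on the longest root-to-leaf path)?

[L [Item [Item var] + [Item lit]] , [L [Item lit] , [L [Item var]]]]

4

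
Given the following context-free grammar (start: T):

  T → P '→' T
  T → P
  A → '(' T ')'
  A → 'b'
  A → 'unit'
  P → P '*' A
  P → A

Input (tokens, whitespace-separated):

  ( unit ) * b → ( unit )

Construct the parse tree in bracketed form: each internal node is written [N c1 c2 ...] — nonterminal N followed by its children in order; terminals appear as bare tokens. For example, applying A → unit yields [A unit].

[T [P [P [A ( [T [P [A unit]]] )]] * [A b]] → [T [P [A ( [T [P [A unit]]] )]]]]

T
P → T
P * A → T
A * A → T
( T ) * A → T
( P ) * A → T
( A ) * A → T
( unit ) * A → T
( unit ) * b → T
( unit ) * b → P
( unit ) * b → A
( unit ) * b → ( T )
( unit ) * b → ( P )
( unit ) * b → ( A )
( unit ) * b → ( unit )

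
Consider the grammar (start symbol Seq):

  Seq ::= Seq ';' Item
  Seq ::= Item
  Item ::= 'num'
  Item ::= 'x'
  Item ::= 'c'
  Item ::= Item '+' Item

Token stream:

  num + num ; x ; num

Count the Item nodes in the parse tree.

5

[Seq [Seq [Seq [Item [Item num] + [Item num]]] ; [Item x]] ; [Item num]]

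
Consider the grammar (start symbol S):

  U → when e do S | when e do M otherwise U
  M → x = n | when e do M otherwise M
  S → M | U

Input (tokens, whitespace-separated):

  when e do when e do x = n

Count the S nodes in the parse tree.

[S [U when e do [S [U when e do [S [M x = n]]]]]]

3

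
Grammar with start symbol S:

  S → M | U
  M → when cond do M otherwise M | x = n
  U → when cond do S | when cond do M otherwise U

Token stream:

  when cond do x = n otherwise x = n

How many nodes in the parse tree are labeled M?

3

[S [M when cond do [M x = n] otherwise [M x = n]]]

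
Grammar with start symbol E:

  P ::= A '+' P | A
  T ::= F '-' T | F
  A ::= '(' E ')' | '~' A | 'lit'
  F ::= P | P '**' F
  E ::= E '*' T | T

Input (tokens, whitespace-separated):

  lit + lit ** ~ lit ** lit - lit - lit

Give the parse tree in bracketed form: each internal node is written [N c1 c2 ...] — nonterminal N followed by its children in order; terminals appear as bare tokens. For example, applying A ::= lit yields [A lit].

[E [T [F [P [A lit] + [P [A lit]]] ** [F [P [A ~ [A lit]]] ** [F [P [A lit]]]]] - [T [F [P [A lit]]] - [T [F [P [A lit]]]]]]]

E
T
F - T
P ** F - T
A + P ** F - T
lit + P ** F - T
lit + A ** F - T
lit + lit ** F - T
lit + lit ** P ** F - T
lit + lit ** A ** F - T
lit + lit ** ~ A ** F - T
lit + lit ** ~ lit ** F - T
lit + lit ** ~ lit ** P - T
lit + lit ** ~ lit ** A - T
lit + lit ** ~ lit ** lit - T
lit + lit ** ~ lit ** lit - F - T
lit + lit ** ~ lit ** lit - P - T
lit + lit ** ~ lit ** lit - A - T
lit + lit ** ~ lit ** lit - lit - T
lit + lit ** ~ lit ** lit - lit - F
lit + lit ** ~ lit ** lit - lit - P
lit + lit ** ~ lit ** lit - lit - A
lit + lit ** ~ lit ** lit - lit - lit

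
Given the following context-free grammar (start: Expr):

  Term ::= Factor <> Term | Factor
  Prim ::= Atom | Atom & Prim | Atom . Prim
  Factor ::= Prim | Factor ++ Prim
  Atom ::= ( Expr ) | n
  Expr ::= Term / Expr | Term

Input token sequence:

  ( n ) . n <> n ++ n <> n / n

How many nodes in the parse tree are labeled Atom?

[Expr [Term [Factor [Prim [Atom ( [Expr [Term [Factor [Prim [Atom n]]]]] )] . [Prim [Atom n]]]] <> [Term [Factor [Factor [Prim [Atom n]]] ++ [Prim [Atom n]]] <> [Term [Factor [Prim [Atom n]]]]]] / [Expr [Term [Factor [Prim [Atom n]]]]]]

7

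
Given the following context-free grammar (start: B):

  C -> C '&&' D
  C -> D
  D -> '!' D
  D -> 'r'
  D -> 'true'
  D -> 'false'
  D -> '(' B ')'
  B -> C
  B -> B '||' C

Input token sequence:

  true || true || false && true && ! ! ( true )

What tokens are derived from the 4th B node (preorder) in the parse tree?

[B [B [B [C [D true]]] || [C [D true]]] || [C [C [C [D false]] && [D true]] && [D ! [D ! [D ( [B [C [D true]]] )]]]]]

true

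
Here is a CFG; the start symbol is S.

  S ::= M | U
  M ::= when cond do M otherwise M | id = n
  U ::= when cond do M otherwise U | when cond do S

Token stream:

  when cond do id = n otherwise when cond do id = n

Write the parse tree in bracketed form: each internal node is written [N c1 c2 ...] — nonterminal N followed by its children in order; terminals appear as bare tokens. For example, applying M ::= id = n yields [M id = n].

[S [U when cond do [M id = n] otherwise [U when cond do [S [M id = n]]]]]

S
U
when cond do M otherwise U
when cond do id = n otherwise U
when cond do id = n otherwise when cond do S
when cond do id = n otherwise when cond do M
when cond do id = n otherwise when cond do id = n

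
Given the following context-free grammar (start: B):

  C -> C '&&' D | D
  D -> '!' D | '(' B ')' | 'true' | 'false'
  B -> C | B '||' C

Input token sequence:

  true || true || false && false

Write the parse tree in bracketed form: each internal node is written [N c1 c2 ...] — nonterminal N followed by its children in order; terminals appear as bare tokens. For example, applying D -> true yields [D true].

[B [B [B [C [D true]]] || [C [D true]]] || [C [C [D false]] && [D false]]]

B
B || C
B || C || C
C || C || C
D || C || C
true || C || C
true || D || C
true || true || C
true || true || C && D
true || true || D && D
true || true || false && D
true || true || false && false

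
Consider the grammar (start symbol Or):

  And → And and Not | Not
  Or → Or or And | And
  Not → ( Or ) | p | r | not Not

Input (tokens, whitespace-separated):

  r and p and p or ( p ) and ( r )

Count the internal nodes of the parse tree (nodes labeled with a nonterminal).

[Or [Or [And [And [And [Not r]] and [Not p]] and [Not p]]] or [And [And [Not ( [Or [And [Not p]]] )]] and [Not ( [Or [And [Not r]]] )]]]

18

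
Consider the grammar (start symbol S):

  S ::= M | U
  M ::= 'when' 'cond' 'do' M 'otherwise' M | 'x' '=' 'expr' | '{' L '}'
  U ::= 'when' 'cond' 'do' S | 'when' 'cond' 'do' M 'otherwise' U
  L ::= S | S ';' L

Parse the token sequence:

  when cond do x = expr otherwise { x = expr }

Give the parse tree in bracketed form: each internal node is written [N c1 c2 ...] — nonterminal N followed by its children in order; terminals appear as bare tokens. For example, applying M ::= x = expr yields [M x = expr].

[S [M when cond do [M x = expr] otherwise [M { [L [S [M x = expr]]] }]]]

S
M
when cond do M otherwise M
when cond do x = expr otherwise M
when cond do x = expr otherwise { L }
when cond do x = expr otherwise { S }
when cond do x = expr otherwise { M }
when cond do x = expr otherwise { x = expr }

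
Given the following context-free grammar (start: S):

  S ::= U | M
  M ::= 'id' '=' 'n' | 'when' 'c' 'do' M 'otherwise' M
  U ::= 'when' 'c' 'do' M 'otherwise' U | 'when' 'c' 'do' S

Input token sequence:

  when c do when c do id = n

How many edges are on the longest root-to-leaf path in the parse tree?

[S [U when c do [S [U when c do [S [M id = n]]]]]]

6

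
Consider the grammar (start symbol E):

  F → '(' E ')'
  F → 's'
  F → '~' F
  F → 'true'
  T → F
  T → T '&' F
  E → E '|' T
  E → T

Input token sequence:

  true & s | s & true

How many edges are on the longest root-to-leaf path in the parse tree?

5

[E [E [T [T [F true]] & [F s]]] | [T [T [F s]] & [F true]]]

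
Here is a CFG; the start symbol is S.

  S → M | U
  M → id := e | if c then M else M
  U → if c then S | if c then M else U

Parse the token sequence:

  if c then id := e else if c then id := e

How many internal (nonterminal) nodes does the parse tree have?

[S [U if c then [M id := e] else [U if c then [S [M id := e]]]]]

6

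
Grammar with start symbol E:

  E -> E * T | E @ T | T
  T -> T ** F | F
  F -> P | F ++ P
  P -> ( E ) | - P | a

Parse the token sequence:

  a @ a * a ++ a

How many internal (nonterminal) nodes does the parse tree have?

[E [E [E [T [F [P a]]]] @ [T [F [P a]]]] * [T [F [F [P a]] ++ [P a]]]]

14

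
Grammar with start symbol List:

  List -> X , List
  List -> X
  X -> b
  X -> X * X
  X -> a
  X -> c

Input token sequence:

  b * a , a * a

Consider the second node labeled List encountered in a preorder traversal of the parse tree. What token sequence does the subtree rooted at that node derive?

a * a

[List [X [X b] * [X a]] , [List [X [X a] * [X a]]]]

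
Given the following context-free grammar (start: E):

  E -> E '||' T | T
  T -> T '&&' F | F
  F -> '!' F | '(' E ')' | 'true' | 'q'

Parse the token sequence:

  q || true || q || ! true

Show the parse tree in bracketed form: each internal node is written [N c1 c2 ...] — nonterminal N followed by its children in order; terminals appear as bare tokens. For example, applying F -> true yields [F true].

E
E || T
E || T || T
E || T || T || T
T || T || T || T
F || T || T || T
q || T || T || T
q || F || T || T
q || true || T || T
q || true || F || T
q || true || q || T
q || true || q || F
q || true || q || ! F
q || true || q || ! true

[E [E [E [E [T [F q]]] || [T [F true]]] || [T [F q]]] || [T [F ! [F true]]]]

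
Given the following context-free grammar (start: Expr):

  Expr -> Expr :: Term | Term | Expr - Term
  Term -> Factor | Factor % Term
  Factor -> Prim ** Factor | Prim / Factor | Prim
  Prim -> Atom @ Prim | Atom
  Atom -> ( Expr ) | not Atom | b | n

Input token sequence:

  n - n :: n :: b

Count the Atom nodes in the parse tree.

[Expr [Expr [Expr [Expr [Term [Factor [Prim [Atom n]]]]] - [Term [Factor [Prim [Atom n]]]]] :: [Term [Factor [Prim [Atom n]]]]] :: [Term [Factor [Prim [Atom b]]]]]

4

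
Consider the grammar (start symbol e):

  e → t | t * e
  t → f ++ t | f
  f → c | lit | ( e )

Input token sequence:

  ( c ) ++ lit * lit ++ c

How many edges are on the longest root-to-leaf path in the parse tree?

[e [t [f ( [e [t [f c]]] )] ++ [t [f lit]]] * [e [t [f lit] ++ [t [f c]]]]]

6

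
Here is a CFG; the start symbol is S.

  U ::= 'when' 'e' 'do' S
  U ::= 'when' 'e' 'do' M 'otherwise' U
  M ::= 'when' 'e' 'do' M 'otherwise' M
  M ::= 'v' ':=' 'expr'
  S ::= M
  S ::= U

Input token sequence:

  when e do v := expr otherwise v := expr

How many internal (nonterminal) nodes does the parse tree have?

4

[S [M when e do [M v := expr] otherwise [M v := expr]]]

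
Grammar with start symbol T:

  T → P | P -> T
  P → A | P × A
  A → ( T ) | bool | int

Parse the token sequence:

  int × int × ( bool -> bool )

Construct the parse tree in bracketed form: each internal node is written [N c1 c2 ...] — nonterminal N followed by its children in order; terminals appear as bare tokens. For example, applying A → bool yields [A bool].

[T [P [P [P [A int]] × [A int]] × [A ( [T [P [A bool]] -> [T [P [A bool]]]] )]]]

T
P
P × A
P × A × A
A × A × A
int × A × A
int × int × A
int × int × ( T )
int × int × ( P -> T )
int × int × ( A -> T )
int × int × ( bool -> T )
int × int × ( bool -> P )
int × int × ( bool -> A )
int × int × ( bool -> bool )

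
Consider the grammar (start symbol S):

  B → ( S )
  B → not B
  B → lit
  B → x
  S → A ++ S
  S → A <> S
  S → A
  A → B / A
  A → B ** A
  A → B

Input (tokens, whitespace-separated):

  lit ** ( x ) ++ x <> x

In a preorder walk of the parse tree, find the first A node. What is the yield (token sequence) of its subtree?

[S [A [B lit] ** [A [B ( [S [A [B x]]] )]]] ++ [S [A [B x]] <> [S [A [B x]]]]]

lit ** ( x )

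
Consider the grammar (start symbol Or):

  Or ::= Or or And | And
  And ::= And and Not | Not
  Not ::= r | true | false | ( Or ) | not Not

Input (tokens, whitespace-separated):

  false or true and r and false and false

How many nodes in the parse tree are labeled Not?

5

[Or [Or [And [Not false]]] or [And [And [And [And [Not true]] and [Not r]] and [Not false]] and [Not false]]]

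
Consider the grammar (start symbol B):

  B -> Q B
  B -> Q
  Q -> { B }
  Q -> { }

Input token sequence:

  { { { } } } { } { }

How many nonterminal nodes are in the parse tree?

10

[B [Q { [B [Q { [B [Q { }]] }]] }] [B [Q { }] [B [Q { }]]]]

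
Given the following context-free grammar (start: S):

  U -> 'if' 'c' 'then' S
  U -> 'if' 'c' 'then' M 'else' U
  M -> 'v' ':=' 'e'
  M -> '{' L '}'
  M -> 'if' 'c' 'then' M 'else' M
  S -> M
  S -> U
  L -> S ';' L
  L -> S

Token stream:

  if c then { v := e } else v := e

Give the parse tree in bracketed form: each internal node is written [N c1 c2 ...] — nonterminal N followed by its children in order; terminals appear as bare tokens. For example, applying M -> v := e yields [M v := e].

S
M
if c then M else M
if c then { L } else M
if c then { S } else M
if c then { M } else M
if c then { v := e } else M
if c then { v := e } else v := e

[S [M if c then [M { [L [S [M v := e]]] }] else [M v := e]]]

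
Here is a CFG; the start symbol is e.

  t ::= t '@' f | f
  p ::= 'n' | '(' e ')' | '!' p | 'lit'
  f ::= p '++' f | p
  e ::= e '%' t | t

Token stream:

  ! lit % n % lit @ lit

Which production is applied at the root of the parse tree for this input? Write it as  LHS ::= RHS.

[e [e [e [t [f [p ! [p lit]]]]] % [t [f [p n]]]] % [t [t [f [p lit]]] @ [f [p lit]]]]

e ::= e '%' t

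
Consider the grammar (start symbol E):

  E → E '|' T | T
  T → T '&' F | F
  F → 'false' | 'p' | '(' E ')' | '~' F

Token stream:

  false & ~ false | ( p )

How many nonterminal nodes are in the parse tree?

[E [E [T [T [F false]] & [F ~ [F false]]]] | [T [F ( [E [T [F p]]] )]]]

12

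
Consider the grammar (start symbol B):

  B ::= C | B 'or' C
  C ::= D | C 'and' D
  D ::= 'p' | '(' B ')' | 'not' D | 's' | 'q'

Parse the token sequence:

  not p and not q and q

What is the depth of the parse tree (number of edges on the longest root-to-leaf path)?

6

[B [C [C [C [D not [D p]]] and [D not [D q]]] and [D q]]]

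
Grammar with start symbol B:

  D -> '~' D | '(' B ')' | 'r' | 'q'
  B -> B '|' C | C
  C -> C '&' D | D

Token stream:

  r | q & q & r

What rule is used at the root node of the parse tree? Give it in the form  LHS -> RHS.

[B [B [C [D r]]] | [C [C [C [D q]] & [D q]] & [D r]]]

B -> B '|' C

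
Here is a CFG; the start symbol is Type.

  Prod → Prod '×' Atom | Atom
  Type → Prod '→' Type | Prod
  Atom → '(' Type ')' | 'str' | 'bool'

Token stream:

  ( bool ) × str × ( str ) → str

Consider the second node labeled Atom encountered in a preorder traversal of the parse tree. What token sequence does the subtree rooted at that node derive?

bool

[Type [Prod [Prod [Prod [Atom ( [Type [Prod [Atom bool]]] )]] × [Atom str]] × [Atom ( [Type [Prod [Atom str]]] )]] → [Type [Prod [Atom str]]]]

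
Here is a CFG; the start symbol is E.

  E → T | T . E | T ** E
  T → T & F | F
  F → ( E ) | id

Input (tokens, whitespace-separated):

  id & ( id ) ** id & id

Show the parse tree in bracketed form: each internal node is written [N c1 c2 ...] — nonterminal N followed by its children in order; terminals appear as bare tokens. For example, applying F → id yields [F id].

E
T ** E
T & F ** E
F & F ** E
id & F ** E
id & ( E ) ** E
id & ( T ) ** E
id & ( F ) ** E
id & ( id ) ** E
id & ( id ) ** T
id & ( id ) ** T & F
id & ( id ) ** F & F
id & ( id ) ** id & F
id & ( id ) ** id & id

[E [T [T [F id]] & [F ( [E [T [F id]]] )]] ** [E [T [T [F id]] & [F id]]]]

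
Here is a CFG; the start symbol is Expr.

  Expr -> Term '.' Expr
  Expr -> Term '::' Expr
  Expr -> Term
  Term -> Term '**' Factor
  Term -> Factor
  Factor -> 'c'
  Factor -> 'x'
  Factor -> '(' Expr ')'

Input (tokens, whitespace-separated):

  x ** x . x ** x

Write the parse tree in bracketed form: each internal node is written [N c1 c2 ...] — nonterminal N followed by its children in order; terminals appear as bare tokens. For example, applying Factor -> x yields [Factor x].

[Expr [Term [Term [Factor x]] ** [Factor x]] . [Expr [Term [Term [Factor x]] ** [Factor x]]]]

Expr
Term . Expr
Term ** Factor . Expr
Factor ** Factor . Expr
x ** Factor . Expr
x ** x . Expr
x ** x . Term
x ** x . Term ** Factor
x ** x . Factor ** Factor
x ** x . x ** Factor
x ** x . x ** x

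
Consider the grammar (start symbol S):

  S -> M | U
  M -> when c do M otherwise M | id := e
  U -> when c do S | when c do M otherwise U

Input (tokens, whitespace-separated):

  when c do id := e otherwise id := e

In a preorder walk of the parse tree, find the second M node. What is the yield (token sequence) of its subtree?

[S [M when c do [M id := e] otherwise [M id := e]]]

id := e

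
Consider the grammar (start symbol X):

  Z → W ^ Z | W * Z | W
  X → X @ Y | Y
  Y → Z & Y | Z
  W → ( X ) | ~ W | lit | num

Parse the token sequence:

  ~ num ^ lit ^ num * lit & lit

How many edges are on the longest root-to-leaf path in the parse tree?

7

[X [Y [Z [W ~ [W num]] ^ [Z [W lit] ^ [Z [W num] * [Z [W lit]]]]] & [Y [Z [W lit]]]]]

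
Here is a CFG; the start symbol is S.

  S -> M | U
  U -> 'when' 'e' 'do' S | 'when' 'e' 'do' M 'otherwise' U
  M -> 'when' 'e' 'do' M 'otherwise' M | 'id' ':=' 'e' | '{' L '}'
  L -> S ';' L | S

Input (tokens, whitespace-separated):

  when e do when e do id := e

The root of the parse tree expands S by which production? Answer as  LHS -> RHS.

S -> U

[S [U when e do [S [U when e do [S [M id := e]]]]]]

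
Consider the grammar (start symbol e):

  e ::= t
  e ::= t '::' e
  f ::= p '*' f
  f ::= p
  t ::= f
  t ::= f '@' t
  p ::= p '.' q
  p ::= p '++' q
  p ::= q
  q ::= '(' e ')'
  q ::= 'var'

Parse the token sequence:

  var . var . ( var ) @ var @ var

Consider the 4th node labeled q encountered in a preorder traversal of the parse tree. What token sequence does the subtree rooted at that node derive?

var

[e [t [f [p [p [p [q var]] . [q var]] . [q ( [e [t [f [p [q var]]]]] )]]] @ [t [f [p [q var]]] @ [t [f [p [q var]]]]]]]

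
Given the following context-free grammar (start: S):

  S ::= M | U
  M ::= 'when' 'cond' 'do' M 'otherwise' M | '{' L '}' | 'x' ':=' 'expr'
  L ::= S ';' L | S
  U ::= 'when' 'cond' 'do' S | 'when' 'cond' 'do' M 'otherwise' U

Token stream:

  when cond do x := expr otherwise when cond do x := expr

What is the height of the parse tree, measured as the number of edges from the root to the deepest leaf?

5

[S [U when cond do [M x := expr] otherwise [U when cond do [S [M x := expr]]]]]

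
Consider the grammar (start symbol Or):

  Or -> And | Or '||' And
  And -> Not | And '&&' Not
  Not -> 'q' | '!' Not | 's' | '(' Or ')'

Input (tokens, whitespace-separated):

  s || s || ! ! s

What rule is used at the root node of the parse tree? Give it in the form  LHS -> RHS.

[Or [Or [Or [And [Not s]]] || [And [Not s]]] || [And [Not ! [Not ! [Not s]]]]]

Or -> Or '||' And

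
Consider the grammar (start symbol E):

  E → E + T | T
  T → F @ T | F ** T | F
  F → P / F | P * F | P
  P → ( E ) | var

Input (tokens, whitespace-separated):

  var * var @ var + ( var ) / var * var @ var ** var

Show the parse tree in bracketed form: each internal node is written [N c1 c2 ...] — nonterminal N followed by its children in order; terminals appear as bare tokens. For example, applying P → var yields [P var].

[E [E [T [F [P var] * [F [P var]]] @ [T [F [P var]]]]] + [T [F [P ( [E [T [F [P var]]]] )] / [F [P var] * [F [P var]]]] @ [T [F [P var]] ** [T [F [P var]]]]]]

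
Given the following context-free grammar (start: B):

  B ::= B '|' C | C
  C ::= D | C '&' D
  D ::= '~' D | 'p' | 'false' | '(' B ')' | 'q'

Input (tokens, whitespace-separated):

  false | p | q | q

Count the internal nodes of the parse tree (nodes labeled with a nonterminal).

12

[B [B [B [B [C [D false]]] | [C [D p]]] | [C [D q]]] | [C [D q]]]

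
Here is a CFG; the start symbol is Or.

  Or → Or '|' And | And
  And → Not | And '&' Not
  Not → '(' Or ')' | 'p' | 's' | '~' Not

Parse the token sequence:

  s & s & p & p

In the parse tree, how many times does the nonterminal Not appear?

[Or [And [And [And [And [Not s]] & [Not s]] & [Not p]] & [Not p]]]

4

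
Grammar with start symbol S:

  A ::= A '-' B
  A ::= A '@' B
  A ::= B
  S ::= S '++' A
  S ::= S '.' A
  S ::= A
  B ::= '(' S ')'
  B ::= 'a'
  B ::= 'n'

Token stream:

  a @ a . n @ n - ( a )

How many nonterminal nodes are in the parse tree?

15

[S [S [A [A [B a]] @ [B a]]] . [A [A [A [B n]] @ [B n]] - [B ( [S [A [B a]]] )]]]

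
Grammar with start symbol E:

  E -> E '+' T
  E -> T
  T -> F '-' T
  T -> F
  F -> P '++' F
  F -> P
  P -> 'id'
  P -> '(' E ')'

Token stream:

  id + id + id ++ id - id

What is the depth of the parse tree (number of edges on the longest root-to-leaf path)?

[E [E [E [T [F [P id]]]] + [T [F [P id]]]] + [T [F [P id] ++ [F [P id]]] - [T [F [P id]]]]]

6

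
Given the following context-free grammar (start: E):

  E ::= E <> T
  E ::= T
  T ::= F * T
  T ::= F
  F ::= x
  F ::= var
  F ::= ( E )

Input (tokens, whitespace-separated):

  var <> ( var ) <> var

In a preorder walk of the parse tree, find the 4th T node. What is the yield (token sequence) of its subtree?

[E [E [E [T [F var]]] <> [T [F ( [E [T [F var]]] )]]] <> [T [F var]]]

var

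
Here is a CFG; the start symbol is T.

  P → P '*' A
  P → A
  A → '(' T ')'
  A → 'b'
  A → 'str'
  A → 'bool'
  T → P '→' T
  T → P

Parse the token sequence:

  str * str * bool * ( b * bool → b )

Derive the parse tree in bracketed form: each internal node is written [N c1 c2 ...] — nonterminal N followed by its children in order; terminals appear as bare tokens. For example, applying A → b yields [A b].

T
P
P * A
P * A * A
P * A * A * A
A * A * A * A
str * A * A * A
str * str * A * A
str * str * bool * A
str * str * bool * ( T )
str * str * bool * ( P → T )
str * str * bool * ( P * A → T )
str * str * bool * ( A * A → T )
str * str * bool * ( b * A → T )
str * str * bool * ( b * bool → T )
str * str * bool * ( b * bool → P )
str * str * bool * ( b * bool → A )
str * str * bool * ( b * bool → b )

[T [P [P [P [P [A str]] * [A str]] * [A bool]] * [A ( [T [P [P [A b]] * [A bool]] → [T [P [A b]]]] )]]]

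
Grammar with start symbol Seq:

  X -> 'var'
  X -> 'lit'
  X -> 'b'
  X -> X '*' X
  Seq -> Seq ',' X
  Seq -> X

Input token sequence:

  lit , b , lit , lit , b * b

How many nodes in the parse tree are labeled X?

[Seq [Seq [Seq [Seq [Seq [X lit]] , [X b]] , [X lit]] , [X lit]] , [X [X b] * [X b]]]

7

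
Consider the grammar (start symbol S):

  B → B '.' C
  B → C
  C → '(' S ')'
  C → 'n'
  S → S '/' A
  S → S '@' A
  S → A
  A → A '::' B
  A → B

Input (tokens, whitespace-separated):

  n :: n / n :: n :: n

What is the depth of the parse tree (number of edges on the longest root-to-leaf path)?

[S [S [A [A [B [C n]]] :: [B [C n]]]] / [A [A [A [B [C n]]] :: [B [C n]]] :: [B [C n]]]]

6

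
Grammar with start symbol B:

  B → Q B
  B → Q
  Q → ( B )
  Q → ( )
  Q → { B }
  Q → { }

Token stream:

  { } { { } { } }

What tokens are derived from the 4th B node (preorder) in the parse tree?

[B [Q { }] [B [Q { [B [Q { }] [B [Q { }]]] }]]]

{ }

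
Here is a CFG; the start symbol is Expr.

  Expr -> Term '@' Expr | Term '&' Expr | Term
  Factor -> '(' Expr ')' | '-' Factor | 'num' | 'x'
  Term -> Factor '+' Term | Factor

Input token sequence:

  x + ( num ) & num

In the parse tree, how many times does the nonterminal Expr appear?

3

[Expr [Term [Factor x] + [Term [Factor ( [Expr [Term [Factor num]]] )]]] & [Expr [Term [Factor num]]]]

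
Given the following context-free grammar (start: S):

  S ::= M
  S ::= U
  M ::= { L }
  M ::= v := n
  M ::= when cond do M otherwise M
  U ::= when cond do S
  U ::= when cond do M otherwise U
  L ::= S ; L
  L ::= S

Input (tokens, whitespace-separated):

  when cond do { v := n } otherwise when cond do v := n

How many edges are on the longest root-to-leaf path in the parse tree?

6

[S [U when cond do [M { [L [S [M v := n]]] }] otherwise [U when cond do [S [M v := n]]]]]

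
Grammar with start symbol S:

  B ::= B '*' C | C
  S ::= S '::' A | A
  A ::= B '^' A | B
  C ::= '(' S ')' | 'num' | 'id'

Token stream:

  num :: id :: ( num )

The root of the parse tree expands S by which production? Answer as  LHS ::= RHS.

S ::= S '::' A

[S [S [S [A [B [C num]]]] :: [A [B [C id]]]] :: [A [B [C ( [S [A [B [C num]]]] )]]]]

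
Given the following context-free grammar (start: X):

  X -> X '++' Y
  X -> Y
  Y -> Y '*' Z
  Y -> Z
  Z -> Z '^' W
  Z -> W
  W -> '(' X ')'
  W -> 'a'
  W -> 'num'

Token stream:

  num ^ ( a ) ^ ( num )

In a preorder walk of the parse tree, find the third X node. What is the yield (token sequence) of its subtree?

num

[X [Y [Z [Z [Z [W num]] ^ [W ( [X [Y [Z [W a]]]] )]] ^ [W ( [X [Y [Z [W num]]]] )]]]]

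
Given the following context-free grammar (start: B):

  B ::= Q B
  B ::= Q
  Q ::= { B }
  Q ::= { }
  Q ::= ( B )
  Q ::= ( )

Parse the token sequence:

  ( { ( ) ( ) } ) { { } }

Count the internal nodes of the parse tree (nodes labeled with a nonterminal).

12

[B [Q ( [B [Q { [B [Q ( )] [B [Q ( )]]] }]] )] [B [Q { [B [Q { }]] }]]]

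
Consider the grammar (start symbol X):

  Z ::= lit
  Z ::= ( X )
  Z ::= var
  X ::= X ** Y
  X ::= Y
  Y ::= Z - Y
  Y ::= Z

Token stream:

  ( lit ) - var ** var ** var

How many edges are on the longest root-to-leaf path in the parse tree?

[X [X [X [Y [Z ( [X [Y [Z lit]]] )] - [Y [Z var]]]] ** [Y [Z var]]] ** [Y [Z var]]]

8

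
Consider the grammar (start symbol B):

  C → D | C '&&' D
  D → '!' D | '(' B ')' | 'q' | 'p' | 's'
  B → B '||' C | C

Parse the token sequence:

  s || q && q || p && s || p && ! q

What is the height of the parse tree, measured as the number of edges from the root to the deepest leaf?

6

[B [B [B [B [C [D s]]] || [C [C [D q]] && [D q]]] || [C [C [D p]] && [D s]]] || [C [C [D p]] && [D ! [D q]]]]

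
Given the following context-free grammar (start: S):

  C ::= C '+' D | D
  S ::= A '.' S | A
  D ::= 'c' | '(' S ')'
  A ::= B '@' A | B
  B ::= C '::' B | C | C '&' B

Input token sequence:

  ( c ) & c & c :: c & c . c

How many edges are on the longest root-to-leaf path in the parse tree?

10

[S [A [B [C [D ( [S [A [B [C [D c]]]]] )]] & [B [C [D c]] & [B [C [D c]] :: [B [C [D c]] & [B [C [D c]]]]]]]] . [S [A [B [C [D c]]]]]]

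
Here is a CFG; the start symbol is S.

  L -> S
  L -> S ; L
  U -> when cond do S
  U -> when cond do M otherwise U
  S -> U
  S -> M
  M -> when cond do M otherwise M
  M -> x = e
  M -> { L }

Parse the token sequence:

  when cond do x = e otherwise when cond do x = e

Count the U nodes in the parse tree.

2

[S [U when cond do [M x = e] otherwise [U when cond do [S [M x = e]]]]]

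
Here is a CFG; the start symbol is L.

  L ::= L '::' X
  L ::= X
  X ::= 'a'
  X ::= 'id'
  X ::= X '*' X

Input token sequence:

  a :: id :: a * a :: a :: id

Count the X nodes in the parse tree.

7

[L [L [L [L [L [X a]] :: [X id]] :: [X [X a] * [X a]]] :: [X a]] :: [X id]]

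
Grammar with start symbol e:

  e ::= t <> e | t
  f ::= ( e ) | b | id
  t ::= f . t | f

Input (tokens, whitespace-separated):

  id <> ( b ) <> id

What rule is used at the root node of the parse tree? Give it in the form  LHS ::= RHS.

e ::= t <> e

[e [t [f id]] <> [e [t [f ( [e [t [f b]]] )]] <> [e [t [f id]]]]]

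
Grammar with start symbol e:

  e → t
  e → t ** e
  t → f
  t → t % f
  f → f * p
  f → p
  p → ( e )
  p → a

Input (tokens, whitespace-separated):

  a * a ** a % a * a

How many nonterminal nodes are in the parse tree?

[e [t [f [f [p a]] * [p a]]] ** [e [t [t [f [p a]]] % [f [f [p a]] * [p a]]]]]

15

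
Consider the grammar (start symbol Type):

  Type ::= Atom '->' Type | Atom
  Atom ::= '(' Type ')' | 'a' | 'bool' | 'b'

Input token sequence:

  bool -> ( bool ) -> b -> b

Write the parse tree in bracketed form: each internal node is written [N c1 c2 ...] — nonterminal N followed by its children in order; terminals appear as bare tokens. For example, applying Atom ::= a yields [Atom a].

[Type [Atom bool] -> [Type [Atom ( [Type [Atom bool]] )] -> [Type [Atom b] -> [Type [Atom b]]]]]

Type
Atom -> Type
bool -> Type
bool -> Atom -> Type
bool -> ( Type ) -> Type
bool -> ( Atom ) -> Type
bool -> ( bool ) -> Type
bool -> ( bool ) -> Atom -> Type
bool -> ( bool ) -> b -> Type
bool -> ( bool ) -> b -> Atom
bool -> ( bool ) -> b -> b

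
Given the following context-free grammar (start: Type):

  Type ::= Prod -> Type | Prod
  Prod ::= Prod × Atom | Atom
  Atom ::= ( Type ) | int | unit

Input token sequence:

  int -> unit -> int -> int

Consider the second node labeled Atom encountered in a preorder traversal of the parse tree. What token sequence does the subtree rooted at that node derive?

[Type [Prod [Atom int]] -> [Type [Prod [Atom unit]] -> [Type [Prod [Atom int]] -> [Type [Prod [Atom int]]]]]]

unit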